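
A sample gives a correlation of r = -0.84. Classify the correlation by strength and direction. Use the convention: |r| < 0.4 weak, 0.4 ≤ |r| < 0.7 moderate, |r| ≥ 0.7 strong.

strong negative

r = -0.84 < 0 so the relationship is negative.
|r| = 0.84, which falls in the strong range.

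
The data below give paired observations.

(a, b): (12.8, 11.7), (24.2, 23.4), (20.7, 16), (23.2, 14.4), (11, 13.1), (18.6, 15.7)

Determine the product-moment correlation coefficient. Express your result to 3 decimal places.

n = 6, Σa = 110.5, Σb = 94.3, Σa² = 2183.17, Σb² = 1565.91, Σab = 1817.44
nΣab − ΣaΣb = 10904.64 − 10420.15 = 484.49
nΣa² − (Σa)² = 13099.02 − 12210.25 = 888.77; nΣb² − (Σb)² = 9395.46 − 8892.49 = 502.97
r = 484.49 / √(888.77 × 502.97) = 484.49 / 668.5990 ≈ 0.725

0.725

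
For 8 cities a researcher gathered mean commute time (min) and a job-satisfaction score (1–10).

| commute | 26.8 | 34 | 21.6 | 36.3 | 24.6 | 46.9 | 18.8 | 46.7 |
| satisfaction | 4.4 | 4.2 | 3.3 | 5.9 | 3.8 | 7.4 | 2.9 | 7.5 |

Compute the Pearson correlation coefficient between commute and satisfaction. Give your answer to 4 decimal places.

0.9698

n = 8, Σx = 255.7, Σy = 39.4, Σx² = 8997.59, Σy² = 216.56, Σxy = 1391.48
nΣxy − ΣxΣy = 11131.84 − 10074.58 = 1057.26
nΣx² − (Σx)² = 71980.72 − 65382.49 = 6598.23; nΣy² − (Σy)² = 1732.48 − 1552.36 = 180.12
r = 1057.26 / √(6598.23 × 180.12) = 1057.26 / 1090.1712 ≈ 0.9698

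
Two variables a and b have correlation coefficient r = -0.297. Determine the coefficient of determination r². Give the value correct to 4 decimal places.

r² = (-0.297)² = 0.0882

0.0882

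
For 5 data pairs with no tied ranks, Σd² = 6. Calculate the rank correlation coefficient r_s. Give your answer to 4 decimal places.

ρ = 1 − 6Σd² / [n(n²−1)] = 1 − 6×6 / (5×24)
  = 1 − 36/120 = 1 − 0.30000 ≈ 0.7000

0.7000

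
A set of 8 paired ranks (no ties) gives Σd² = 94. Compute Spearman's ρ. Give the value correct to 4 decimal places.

ρ = 1 − 6Σd² / [n(n²−1)] = 1 − 6×94 / (8×63)
  = 1 − 564/504 = 1 − 1.11905 ≈ -0.1190

-0.1190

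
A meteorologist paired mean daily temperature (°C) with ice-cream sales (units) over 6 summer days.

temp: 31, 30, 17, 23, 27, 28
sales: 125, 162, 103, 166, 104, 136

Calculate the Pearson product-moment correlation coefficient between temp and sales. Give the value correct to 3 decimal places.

0.314

n = 6, Σx = 156, Σy = 796, Σx² = 4192, Σy² = 109346, Σxy = 20920
nΣxy − ΣxΣy = 125520 − 124176 = 1344
nΣx² − (Σx)² = 25152 − 24336 = 816; nΣy² − (Σy)² = 656076 − 633616 = 22460
r = 1344 / √(816 × 22460) = 1344 / 4281.0466 ≈ 0.314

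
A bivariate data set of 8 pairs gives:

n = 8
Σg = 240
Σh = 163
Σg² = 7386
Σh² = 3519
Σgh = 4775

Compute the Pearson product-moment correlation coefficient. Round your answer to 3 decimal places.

r = (nΣgh − ΣgΣh) / √[(nΣg² − (Σg)²)(nΣh² − (Σh)²)]
Numerator: 8×4775 − 240×163 = -920
Denominator: √[(59088 − 57600)(28152 − 26569)] = √[1488 × 1583] = 1534.7651
r = -920 / 1534.7651 ≈ -0.599

-0.599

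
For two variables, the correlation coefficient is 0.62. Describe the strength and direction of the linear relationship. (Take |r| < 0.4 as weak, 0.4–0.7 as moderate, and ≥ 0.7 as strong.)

r = 0.62 > 0 so the relationship is positive.
|r| = 0.62, which falls in the moderate range.

moderate positive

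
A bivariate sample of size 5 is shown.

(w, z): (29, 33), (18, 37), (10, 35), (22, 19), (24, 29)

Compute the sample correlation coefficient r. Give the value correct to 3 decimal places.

n = 5, Σw = 103, Σz = 153, Σw² = 2325, Σz² = 4885, Σwz = 3087
nΣwz − ΣwΣz = 15435 − 15759 = -324
nΣw² − (Σw)² = 11625 − 10609 = 1016; nΣz² − (Σz)² = 24425 − 23409 = 1016
r = -324 / √(1016 × 1016) = -324 / 1016.0000 ≈ -0.319

-0.319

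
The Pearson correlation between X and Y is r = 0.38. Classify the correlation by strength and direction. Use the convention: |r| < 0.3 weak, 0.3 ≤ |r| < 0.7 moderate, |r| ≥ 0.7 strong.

moderate positive

r = 0.38 > 0 so the relationship is positive.
|r| = 0.38, which falls in the moderate range.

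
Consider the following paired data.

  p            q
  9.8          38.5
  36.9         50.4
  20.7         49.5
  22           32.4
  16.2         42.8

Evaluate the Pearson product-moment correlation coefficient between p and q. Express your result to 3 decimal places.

n = 5, Σp = 105.6, Σq = 213.6, Σp² = 2632.58, Σq² = 9354.26, Σpq = 4667.87
nΣpq − ΣpΣq = 23339.35 − 22556.16 = 783.19
nΣp² − (Σp)² = 13162.9 − 11151.36 = 2011.54; nΣq² − (Σq)² = 46771.3 − 45624.96 = 1146.34
r = 783.19 / √(2011.54 × 1146.34) = 783.19 / 1518.5219 ≈ 0.516

0.516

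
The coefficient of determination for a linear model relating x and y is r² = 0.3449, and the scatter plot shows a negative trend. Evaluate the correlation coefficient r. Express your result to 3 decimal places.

|r| = √0.3449 = 0.587
The association is negative, so r = −0.587.

-0.587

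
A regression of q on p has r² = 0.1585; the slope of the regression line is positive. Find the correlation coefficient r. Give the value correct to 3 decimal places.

0.398

|r| = √0.1585 = 0.398
The association is positive, so r = 0.398.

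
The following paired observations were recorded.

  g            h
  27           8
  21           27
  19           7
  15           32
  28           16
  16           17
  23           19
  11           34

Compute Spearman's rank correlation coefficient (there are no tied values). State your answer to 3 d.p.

Rank g: 7, 5, 4, 2, 8, 3, 6, 1
Rank h: 2, 6, 1, 7, 3, 4, 5, 8
d = rank(g) − rank(h): 5, -1, 3, -5, 5, -1, 1, -7; Σd² = 136
ρ = 1 − 6Σd² / [n(n²−1)] = 1 − 6×136 / (8×63) = 1 − 816/504 ≈ -0.619

-0.619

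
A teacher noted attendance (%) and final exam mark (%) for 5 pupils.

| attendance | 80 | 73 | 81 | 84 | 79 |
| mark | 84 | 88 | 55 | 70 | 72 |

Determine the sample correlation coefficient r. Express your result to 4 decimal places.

n = 5, Σx = 397, Σy = 369, Σx² = 31587, Σy² = 27909, Σxy = 29167
nΣxy − ΣxΣy = 145835 − 146493 = -658
nΣx² − (Σx)² = 157935 − 157609 = 326; nΣy² − (Σy)² = 139545 − 136161 = 3384
r = -658 / √(326 × 3384) = -658 / 1050.3257 ≈ -0.6265

-0.6265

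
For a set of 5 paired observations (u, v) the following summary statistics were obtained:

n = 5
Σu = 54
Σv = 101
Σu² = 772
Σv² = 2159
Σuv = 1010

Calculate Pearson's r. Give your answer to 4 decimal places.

r = (nΣuv − ΣuΣv) / √[(nΣu² − (Σu)²)(nΣv² − (Σv)²)]
Numerator: 5×1010 − 54×101 = -404
Denominator: √[(3860 − 2916)(10795 − 10201)] = √[944 × 594] = 748.8231
r = -404 / 748.8231 ≈ -0.5395

-0.5395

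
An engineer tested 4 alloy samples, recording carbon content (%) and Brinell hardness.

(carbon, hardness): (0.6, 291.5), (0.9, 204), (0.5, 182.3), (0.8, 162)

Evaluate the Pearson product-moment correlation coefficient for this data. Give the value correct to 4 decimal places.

-0.2757

n = 4, Σx = 2.8, Σy = 839.8, Σx² = 2.06, Σy² = 186065.54, Σxy = 579.25
nΣxy − ΣxΣy = 2317 − 2351.44 = -34.44
nΣx² − (Σx)² = 8.24 − 7.84 = 0.4; nΣy² − (Σy)² = 744262.16 − 705264.04 = 38998.12
r = -34.44 / √(0.4 × 38998.12) = -34.44 / 124.8969 ≈ -0.2757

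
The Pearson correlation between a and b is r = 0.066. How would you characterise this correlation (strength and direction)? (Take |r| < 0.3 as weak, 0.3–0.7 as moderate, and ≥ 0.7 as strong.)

r = 0.066 > 0 so the relationship is positive.
|r| = 0.066, which falls in the weak range.

weak positive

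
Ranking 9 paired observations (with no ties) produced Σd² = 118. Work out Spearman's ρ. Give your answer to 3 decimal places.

ρ = 1 − 6Σd² / [n(n²−1)] = 1 − 6×118 / (9×80)
  = 1 − 708/720 = 1 − 0.9833 ≈ 0.017

0.017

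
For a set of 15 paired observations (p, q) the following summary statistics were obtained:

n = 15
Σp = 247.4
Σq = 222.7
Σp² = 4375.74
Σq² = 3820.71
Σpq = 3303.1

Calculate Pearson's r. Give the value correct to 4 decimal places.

-0.9493

r = (nΣpq − ΣpΣq) / √[(nΣp² − (Σp)²)(nΣq² − (Σq)²)]
Numerator: 15×3303.1 − 247.4×222.7 = -5549.48
Denominator: √[(65636.1 − 61206.76)(57310.65 − 49595.29)] = √[4429.34 × 7715.36] = 5845.8492
r = -5549.48 / 5845.8492 ≈ -0.9493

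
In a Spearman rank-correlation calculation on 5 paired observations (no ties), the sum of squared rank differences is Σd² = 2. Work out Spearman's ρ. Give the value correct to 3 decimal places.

ρ = 1 − 6Σd² / [n(n²−1)] = 1 − 6×2 / (5×24)
  = 1 − 12/120 = 1 − 0.1000 ≈ 0.900

0.900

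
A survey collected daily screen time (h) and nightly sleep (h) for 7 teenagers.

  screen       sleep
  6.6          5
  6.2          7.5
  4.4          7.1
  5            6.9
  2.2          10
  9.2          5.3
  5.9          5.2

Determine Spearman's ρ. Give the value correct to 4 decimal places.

Rank screen: 6, 5, 2, 3, 1, 7, 4
Rank sleep: 1, 6, 5, 4, 7, 3, 2
d = rank(screen) − rank(sleep): 5, -1, -3, -1, -6, 4, 2; Σd² = 92
ρ = 1 − 6Σd² / [n(n²−1)] = 1 − 6×92 / (7×48) = 1 − 552/336 ≈ -0.6429

-0.6429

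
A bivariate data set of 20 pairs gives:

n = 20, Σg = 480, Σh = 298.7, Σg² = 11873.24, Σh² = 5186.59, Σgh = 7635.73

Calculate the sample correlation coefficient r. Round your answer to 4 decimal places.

r = (nΣgh − ΣgΣh) / √[(nΣg² − (Σg)²)(nΣh² − (Σh)²)]
Numerator: 20×7635.73 − 480×298.7 = 9338.6
Denominator: √[(237464.8 − 230400)(103731.8 − 89221.69)] = √[7064.8 × 14510.11] = 10124.7728
r = 9338.6 / 10124.7728 ≈ 0.9224

0.9224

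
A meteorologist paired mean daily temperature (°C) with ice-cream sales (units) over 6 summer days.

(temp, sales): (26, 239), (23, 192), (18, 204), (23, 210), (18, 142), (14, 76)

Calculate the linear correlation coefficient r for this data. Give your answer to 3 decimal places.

0.876

n = 6, Σx = 122, Σy = 1063, Σx² = 2578, Σy² = 205641, Σxy = 22752
nΣxy − ΣxΣy = 136512 − 129686 = 6826
nΣx² − (Σx)² = 15468 − 14884 = 584; nΣy² − (Σy)² = 1233846 − 1129969 = 103877
r = 6826 / √(584 × 103877) = 6826 / 7788.7206 ≈ 0.876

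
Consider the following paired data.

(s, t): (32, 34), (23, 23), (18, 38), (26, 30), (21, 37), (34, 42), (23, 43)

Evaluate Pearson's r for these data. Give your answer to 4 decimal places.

0.1200

n = 7, Σs = 177, Σt = 247, Σs² = 4679, Σt² = 9011, Σst = 6275
nΣst − ΣsΣt = 43925 − 43719 = 206
nΣs² − (Σs)² = 32753 − 31329 = 1424; nΣt² − (Σt)² = 63077 − 61009 = 2068
r = 206 / √(1424 × 2068) = 206 / 1716.0513 ≈ 0.1200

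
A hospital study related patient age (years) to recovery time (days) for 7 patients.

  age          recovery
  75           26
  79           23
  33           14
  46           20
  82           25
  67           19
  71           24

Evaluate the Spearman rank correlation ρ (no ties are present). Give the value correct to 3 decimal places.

0.786

Rank age: 5, 6, 1, 2, 7, 3, 4
Rank recovery: 7, 4, 1, 3, 6, 2, 5
d = rank(age) − rank(recovery): -2, 2, 0, -1, 1, 1, -1; Σd² = 12
ρ = 1 − 6Σd² / [n(n²−1)] = 1 − 6×12 / (7×48) = 1 − 72/336 ≈ 0.786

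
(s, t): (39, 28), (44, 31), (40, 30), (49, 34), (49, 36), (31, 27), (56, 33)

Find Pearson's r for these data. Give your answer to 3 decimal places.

n = 7, Σs = 308, Σt = 219, Σs² = 13956, Σt² = 6915, Σst = 9771
nΣst − ΣsΣt = 68397 − 67452 = 945
nΣs² − (Σs)² = 97692 − 94864 = 2828; nΣt² − (Σt)² = 48405 − 47961 = 444
r = 945 / √(2828 × 444) = 945 / 1120.5499 ≈ 0.843

0.843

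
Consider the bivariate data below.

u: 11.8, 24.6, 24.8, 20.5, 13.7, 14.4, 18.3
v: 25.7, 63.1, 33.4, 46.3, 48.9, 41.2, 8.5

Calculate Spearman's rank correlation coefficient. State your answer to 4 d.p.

0.2143

Rank u: 1, 6, 7, 5, 2, 3, 4
Rank v: 2, 7, 3, 5, 6, 4, 1
d = rank(u) − rank(v): -1, -1, 4, 0, -4, -1, 3; Σd² = 44
ρ = 1 − 6Σd² / [n(n²−1)] = 1 − 6×44 / (7×48) = 1 − 264/336 ≈ 0.2143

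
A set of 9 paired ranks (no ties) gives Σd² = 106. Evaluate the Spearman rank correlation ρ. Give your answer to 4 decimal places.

0.1167

ρ = 1 − 6Σd² / [n(n²−1)] = 1 − 6×106 / (9×80)
  = 1 − 636/720 = 1 − 0.88333 ≈ 0.1167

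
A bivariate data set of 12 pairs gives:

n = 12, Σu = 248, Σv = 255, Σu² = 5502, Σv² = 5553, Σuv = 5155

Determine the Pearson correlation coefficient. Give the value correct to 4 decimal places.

r = (nΣuv − ΣuΣv) / √[(nΣu² − (Σu)²)(nΣv² − (Σv)²)]
Numerator: 12×5155 − 248×255 = -1380
Denominator: √[(66024 − 61504)(66636 − 65025)] = √[4520 × 1611] = 2698.4662
r = -1380 / 2698.4662 ≈ -0.5114

-0.5114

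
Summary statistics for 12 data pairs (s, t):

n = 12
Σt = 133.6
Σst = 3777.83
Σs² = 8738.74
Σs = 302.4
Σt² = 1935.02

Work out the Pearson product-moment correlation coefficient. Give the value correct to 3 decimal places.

0.581

r = (nΣst − ΣsΣt) / √[(nΣs² − (Σs)²)(nΣt² − (Σt)²)]
Numerator: 12×3777.83 − 302.4×133.6 = 4933.32
Denominator: √[(104864.88 − 91445.76)(23220.24 − 17848.96)] = √[13419.12 × 5371.28] = 8489.8675
r = 4933.32 / 8489.8675 ≈ 0.581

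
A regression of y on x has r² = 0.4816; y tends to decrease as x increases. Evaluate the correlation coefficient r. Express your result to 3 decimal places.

|r| = √0.4816 = 0.694
The association is negative, so r = −0.694.

-0.694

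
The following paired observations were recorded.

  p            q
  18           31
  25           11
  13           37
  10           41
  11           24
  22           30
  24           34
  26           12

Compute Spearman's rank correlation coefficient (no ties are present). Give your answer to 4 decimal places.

-0.6667

Rank p: 4, 7, 3, 1, 2, 5, 6, 8
Rank q: 5, 1, 7, 8, 3, 4, 6, 2
d = rank(p) − rank(q): -1, 6, -4, -7, -1, 1, 0, 6; Σd² = 140
ρ = 1 − 6Σd² / [n(n²−1)] = 1 − 6×140 / (8×63) = 1 − 840/504 ≈ -0.6667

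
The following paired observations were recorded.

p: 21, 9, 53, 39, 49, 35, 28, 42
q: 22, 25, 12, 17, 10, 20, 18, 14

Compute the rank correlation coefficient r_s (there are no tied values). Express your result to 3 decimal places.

Rank p: 2, 1, 8, 5, 7, 4, 3, 6
Rank q: 7, 8, 2, 4, 1, 6, 5, 3
d = rank(p) − rank(q): -5, -7, 6, 1, 6, -2, -2, 3; Σd² = 164
ρ = 1 − 6Σd² / [n(n²−1)] = 1 − 6×164 / (8×63) = 1 − 984/504 ≈ -0.952

-0.952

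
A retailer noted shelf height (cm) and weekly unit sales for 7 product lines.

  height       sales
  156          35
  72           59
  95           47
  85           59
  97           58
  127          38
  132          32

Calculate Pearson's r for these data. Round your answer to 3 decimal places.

n = 7, Σx = 764, Σy = 328, Σx² = 88732, Σy² = 16228, Σxy = 33864
nΣxy − ΣxΣy = 237048 − 250592 = -13544
nΣx² − (Σx)² = 621124 − 583696 = 37428; nΣy² − (Σy)² = 113596 − 107584 = 6012
r = -13544 / √(37428 × 6012) = -13544 / 15000.5712 ≈ -0.903

-0.903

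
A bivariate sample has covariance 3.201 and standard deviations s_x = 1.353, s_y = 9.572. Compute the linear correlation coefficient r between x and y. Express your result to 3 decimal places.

0.247

r = Cov(x,y) / (s_x · s_y) = 3.201 / (1.353 × 9.572)
  = 3.201 / 12.9509 ≈ 0.247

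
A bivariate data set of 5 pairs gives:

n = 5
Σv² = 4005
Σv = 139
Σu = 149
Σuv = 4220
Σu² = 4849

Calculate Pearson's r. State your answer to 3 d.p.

r = (nΣuv − ΣuΣv) / √[(nΣu² − (Σu)²)(nΣv² − (Σv)²)]
Numerator: 5×4220 − 149×139 = 389
Denominator: √[(24245 − 22201)(20025 − 19321)] = √[2044 × 704] = 1199.5733
r = 389 / 1199.5733 ≈ 0.324

0.324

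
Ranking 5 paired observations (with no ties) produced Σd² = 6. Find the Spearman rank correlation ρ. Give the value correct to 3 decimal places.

0.700

ρ = 1 − 6Σd² / [n(n²−1)] = 1 − 6×6 / (5×24)
  = 1 − 36/120 = 1 − 0.3000 ≈ 0.700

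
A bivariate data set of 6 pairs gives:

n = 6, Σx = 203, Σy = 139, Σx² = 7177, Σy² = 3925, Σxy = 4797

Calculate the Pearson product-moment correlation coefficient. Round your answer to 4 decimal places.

0.2018

r = (nΣxy − ΣxΣy) / √[(nΣx² − (Σx)²)(nΣy² − (Σy)²)]
Numerator: 6×4797 − 203×139 = 565
Denominator: √[(43062 − 41209)(23550 − 19321)] = √[1853 × 4229] = 2799.3458
r = 565 / 2799.3458 ≈ 0.2018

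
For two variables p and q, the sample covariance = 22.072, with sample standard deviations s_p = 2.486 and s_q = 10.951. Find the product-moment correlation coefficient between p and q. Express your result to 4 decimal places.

0.8107

r = Cov(p,q) / (s_p · s_q) = 22.072 / (2.486 × 10.951)
  = 22.072 / 27.2242 ≈ 0.8107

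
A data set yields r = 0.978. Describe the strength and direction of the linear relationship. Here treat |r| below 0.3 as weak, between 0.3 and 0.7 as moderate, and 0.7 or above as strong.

strong positive

r = 0.978 > 0 so the relationship is positive.
|r| = 0.978, which falls in the strong range.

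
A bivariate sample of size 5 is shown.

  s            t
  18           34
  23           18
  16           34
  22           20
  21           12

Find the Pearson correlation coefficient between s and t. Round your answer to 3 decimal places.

n = 5, Σs = 100, Σt = 118, Σs² = 2034, Σt² = 3180, Σst = 2262
nΣst − ΣsΣt = 11310 − 11800 = -490
nΣs² − (Σs)² = 10170 − 10000 = 170; nΣt² − (Σt)² = 15900 − 13924 = 1976
r = -490 / √(170 × 1976) = -490 / 579.5861 ≈ -0.845

-0.845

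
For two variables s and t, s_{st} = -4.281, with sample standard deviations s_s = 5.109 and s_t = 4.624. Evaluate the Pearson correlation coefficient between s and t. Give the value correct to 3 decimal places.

r = Cov(s,t) / (s_s · s_t) = -4.281 / (5.109 × 4.624)
  = -4.281 / 23.6240 ≈ -0.181

-0.181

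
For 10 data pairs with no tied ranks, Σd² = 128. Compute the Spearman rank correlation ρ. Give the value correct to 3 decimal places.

ρ = 1 − 6Σd² / [n(n²−1)] = 1 − 6×128 / (10×99)
  = 1 − 768/990 = 1 − 0.7758 ≈ 0.224

0.224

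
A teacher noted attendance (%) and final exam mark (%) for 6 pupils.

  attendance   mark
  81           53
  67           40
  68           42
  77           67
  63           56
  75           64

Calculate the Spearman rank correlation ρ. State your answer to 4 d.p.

Rank attendance: 6, 2, 3, 5, 1, 4
Rank mark: 3, 1, 2, 6, 4, 5
d = rank(attendance) − rank(mark): 3, 1, 1, -1, -3, -1; Σd² = 22
ρ = 1 − 6Σd² / [n(n²−1)] = 1 − 6×22 / (6×35) = 1 − 132/210 ≈ 0.3714

0.3714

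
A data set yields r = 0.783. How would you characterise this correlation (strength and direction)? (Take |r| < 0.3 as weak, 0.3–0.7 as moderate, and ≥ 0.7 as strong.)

r = 0.783 > 0 so the relationship is positive.
|r| = 0.783, which falls in the strong range.

strong positive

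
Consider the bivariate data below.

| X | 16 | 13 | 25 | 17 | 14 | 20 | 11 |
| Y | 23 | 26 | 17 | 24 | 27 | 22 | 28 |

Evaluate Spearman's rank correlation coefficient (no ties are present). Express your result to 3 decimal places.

-0.929

Rank X: 4, 2, 7, 5, 3, 6, 1
Rank Y: 3, 5, 1, 4, 6, 2, 7
d = rank(X) − rank(Y): 1, -3, 6, 1, -3, 4, -6; Σd² = 108
ρ = 1 − 6Σd² / [n(n²−1)] = 1 − 6×108 / (7×48) = 1 − 648/336 ≈ -0.929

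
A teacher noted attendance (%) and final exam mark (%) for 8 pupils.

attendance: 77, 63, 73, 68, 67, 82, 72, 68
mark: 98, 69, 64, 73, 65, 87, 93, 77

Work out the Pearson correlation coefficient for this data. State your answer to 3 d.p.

0.629

n = 8, Σx = 570, Σy = 626, Σx² = 40872, Σy² = 50162, Σxy = 44950
nΣxy − ΣxΣy = 359600 − 356820 = 2780
nΣx² − (Σx)² = 326976 − 324900 = 2076; nΣy² − (Σy)² = 401296 − 391876 = 9420
r = 2780 / √(2076 × 9420) = 2780 / 4422.2076 ≈ 0.629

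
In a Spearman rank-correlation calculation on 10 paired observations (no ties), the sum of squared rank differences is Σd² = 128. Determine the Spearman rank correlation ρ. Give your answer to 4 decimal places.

0.2242

ρ = 1 − 6Σd² / [n(n²−1)] = 1 − 6×128 / (10×99)
  = 1 − 768/990 = 1 − 0.77576 ≈ 0.2242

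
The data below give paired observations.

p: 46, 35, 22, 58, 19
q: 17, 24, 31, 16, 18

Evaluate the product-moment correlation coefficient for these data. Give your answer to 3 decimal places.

n = 5, Σp = 180, Σq = 106, Σp² = 7550, Σq² = 2406, Σpq = 3574
nΣpq − ΣpΣq = 17870 − 19080 = -1210
nΣp² − (Σp)² = 37750 − 32400 = 5350; nΣq² − (Σq)² = 12030 − 11236 = 794
r = -1210 / √(5350 × 794) = -1210 / 2061.0434 ≈ -0.587

-0.587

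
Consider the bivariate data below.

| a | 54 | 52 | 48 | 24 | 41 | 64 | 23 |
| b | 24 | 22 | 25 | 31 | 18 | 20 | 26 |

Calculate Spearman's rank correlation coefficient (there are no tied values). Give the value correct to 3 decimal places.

-0.571

Rank a: 6, 5, 4, 2, 3, 7, 1
Rank b: 4, 3, 5, 7, 1, 2, 6
d = rank(a) − rank(b): 2, 2, -1, -5, 2, 5, -5; Σd² = 88
ρ = 1 − 6Σd² / [n(n²−1)] = 1 − 6×88 / (7×48) = 1 − 528/336 ≈ -0.571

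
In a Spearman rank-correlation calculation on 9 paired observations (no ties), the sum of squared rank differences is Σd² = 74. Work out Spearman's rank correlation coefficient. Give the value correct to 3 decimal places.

ρ = 1 − 6Σd² / [n(n²−1)] = 1 − 6×74 / (9×80)
  = 1 − 444/720 = 1 − 0.6167 ≈ 0.383

0.383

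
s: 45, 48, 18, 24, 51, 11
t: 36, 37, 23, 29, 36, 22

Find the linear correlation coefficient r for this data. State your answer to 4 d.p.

n = 6, Σs = 197, Σt = 183, Σs² = 7951, Σt² = 5815, Σst = 6584
nΣst − ΣsΣt = 39504 − 36051 = 3453
nΣs² − (Σs)² = 47706 − 38809 = 8897; nΣt² − (Σt)² = 34890 − 33489 = 1401
r = 3453 / √(8897 × 1401) = 3453 / 3530.5378 ≈ 0.9780

0.9780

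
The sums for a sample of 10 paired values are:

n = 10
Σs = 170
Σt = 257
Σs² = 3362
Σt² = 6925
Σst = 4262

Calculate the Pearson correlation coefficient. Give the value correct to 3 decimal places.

r = (nΣst − ΣsΣt) / √[(nΣs² − (Σs)²)(nΣt² − (Σt)²)]
Numerator: 10×4262 − 170×257 = -1070
Denominator: √[(33620 − 28900)(69250 − 66049)] = √[4720 × 3201] = 3886.9937
r = -1070 / 3886.9937 ≈ -0.275

-0.275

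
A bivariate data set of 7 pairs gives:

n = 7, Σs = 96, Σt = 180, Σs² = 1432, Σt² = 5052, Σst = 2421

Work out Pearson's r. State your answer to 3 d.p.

r = (nΣst − ΣsΣt) / √[(nΣs² − (Σs)²)(nΣt² − (Σt)²)]
Numerator: 7×2421 − 96×180 = -333
Denominator: √[(10024 − 9216)(35364 − 32400)] = √[808 × 2964] = 1547.5503
r = -333 / 1547.5503 ≈ -0.215

-0.215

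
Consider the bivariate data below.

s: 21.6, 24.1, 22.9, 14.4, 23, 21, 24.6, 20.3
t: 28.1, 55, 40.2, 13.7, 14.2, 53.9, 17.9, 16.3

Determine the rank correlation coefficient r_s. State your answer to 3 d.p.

0.381

Rank s: 4, 7, 5, 1, 6, 3, 8, 2
Rank t: 5, 8, 6, 1, 2, 7, 4, 3
d = rank(s) − rank(t): -1, -1, -1, 0, 4, -4, 4, -1; Σd² = 52
ρ = 1 − 6Σd² / [n(n²−1)] = 1 − 6×52 / (8×63) = 1 − 312/504 ≈ 0.381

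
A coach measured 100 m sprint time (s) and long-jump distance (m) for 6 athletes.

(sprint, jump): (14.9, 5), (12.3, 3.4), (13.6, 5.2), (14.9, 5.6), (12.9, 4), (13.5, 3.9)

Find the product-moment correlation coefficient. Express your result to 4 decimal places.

n = 6, Σx = 82.1, Σy = 27.1, Σx² = 1128.93, Σy² = 126.17, Σxy = 374.73
nΣxy − ΣxΣy = 2248.38 − 2224.91 = 23.47
nΣx² − (Σx)² = 6773.58 − 6740.41 = 33.17; nΣy² − (Σy)² = 757.02 − 734.41 = 22.61
r = 23.47 / √(33.17 × 22.61) = 23.47 / 27.3856 ≈ 0.8570

0.8570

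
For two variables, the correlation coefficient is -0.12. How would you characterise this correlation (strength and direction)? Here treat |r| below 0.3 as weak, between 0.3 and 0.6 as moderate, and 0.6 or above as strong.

weak negative

r = -0.12 < 0 so the relationship is negative.
|r| = 0.12, which falls in the weak range.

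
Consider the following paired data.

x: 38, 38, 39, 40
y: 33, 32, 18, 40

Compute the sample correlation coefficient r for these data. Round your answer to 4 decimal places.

0.2172

n = 4, Σx = 155, Σy = 123, Σx² = 6009, Σy² = 4037, Σxy = 4772
nΣxy − ΣxΣy = 19088 − 19065 = 23
nΣx² − (Σx)² = 24036 − 24025 = 11; nΣy² − (Σy)² = 16148 − 15129 = 1019
r = 23 / √(11 × 1019) = 23 / 105.8726 ≈ 0.2172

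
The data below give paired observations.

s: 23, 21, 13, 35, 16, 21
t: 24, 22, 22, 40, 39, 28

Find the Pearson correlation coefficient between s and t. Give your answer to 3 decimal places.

n = 6, Σs = 129, Σt = 175, Σs² = 3061, Σt² = 5449, Σst = 3912
nΣst − ΣsΣt = 23472 − 22575 = 897
nΣs² − (Σs)² = 18366 − 16641 = 1725; nΣt² − (Σt)² = 32694 − 30625 = 2069
r = 897 / √(1725 × 2069) = 897 / 1889.1863 ≈ 0.475

0.475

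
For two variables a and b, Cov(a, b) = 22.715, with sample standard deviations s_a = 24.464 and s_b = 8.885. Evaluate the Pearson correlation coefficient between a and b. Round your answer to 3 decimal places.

0.105

r = Cov(a,b) / (s_a · s_b) = 22.715 / (24.464 × 8.885)
  = 22.715 / 217.3626 ≈ 0.105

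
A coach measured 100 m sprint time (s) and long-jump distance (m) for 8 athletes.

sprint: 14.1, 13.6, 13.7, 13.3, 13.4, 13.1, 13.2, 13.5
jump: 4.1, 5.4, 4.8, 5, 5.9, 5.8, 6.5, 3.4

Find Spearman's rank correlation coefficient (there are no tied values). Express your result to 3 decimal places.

Rank sprint: 8, 6, 7, 3, 4, 1, 2, 5
Rank jump: 2, 5, 3, 4, 7, 6, 8, 1
d = rank(sprint) − rank(jump): 6, 1, 4, -1, -3, -5, -6, 4; Σd² = 140
ρ = 1 − 6Σd² / [n(n²−1)] = 1 − 6×140 / (8×63) = 1 − 840/504 ≈ -0.667

-0.667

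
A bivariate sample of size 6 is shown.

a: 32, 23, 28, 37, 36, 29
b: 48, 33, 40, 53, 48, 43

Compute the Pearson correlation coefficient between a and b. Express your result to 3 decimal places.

n = 6, Σa = 185, Σb = 265, Σa² = 5843, Σb² = 11955, Σab = 8351
nΣab − ΣaΣb = 50106 − 49025 = 1081
nΣa² − (Σa)² = 35058 − 34225 = 833; nΣb² − (Σb)² = 71730 − 70225 = 1505
r = 1081 / √(833 × 1505) = 1081 / 1119.6718 ≈ 0.965

0.965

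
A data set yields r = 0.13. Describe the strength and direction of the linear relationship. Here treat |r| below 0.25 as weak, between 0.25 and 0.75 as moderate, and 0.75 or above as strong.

weak positive

r = 0.13 > 0 so the relationship is positive.
|r| = 0.13, which falls in the weak range.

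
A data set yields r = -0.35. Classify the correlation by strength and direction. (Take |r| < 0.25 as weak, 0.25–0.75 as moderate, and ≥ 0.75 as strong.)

moderate negative

r = -0.35 < 0 so the relationship is negative.
|r| = 0.35, which falls in the moderate range.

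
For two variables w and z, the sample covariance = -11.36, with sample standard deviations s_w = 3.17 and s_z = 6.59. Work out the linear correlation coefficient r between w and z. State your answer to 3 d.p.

-0.544

r = Cov(w,z) / (s_w · s_z) = -11.36 / (3.17 × 6.59)
  = -11.36 / 20.8903 ≈ -0.544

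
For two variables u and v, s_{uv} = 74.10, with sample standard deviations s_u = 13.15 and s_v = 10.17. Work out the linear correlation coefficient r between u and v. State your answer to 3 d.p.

r = Cov(u,v) / (s_u · s_v) = 74.10 / (13.15 × 10.17)
  = 74.10 / 133.7355 ≈ 0.554

0.554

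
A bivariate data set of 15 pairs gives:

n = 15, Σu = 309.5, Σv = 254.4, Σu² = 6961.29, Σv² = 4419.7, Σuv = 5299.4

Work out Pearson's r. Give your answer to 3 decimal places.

r = (nΣuv − ΣuΣv) / √[(nΣu² − (Σu)²)(nΣv² − (Σv)²)]
Numerator: 15×5299.4 − 309.5×254.4 = 754.2
Denominator: √[(104419.35 − 95790.25)(66295.5 − 64719.36)] = √[8629.1 × 1576.14] = 3687.9086
r = 754.2 / 3687.9086 ≈ 0.205

0.205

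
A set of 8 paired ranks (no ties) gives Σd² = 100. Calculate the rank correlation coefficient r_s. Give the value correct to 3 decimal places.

ρ = 1 − 6Σd² / [n(n²−1)] = 1 − 6×100 / (8×63)
  = 1 − 600/504 = 1 − 1.1905 ≈ -0.190

-0.190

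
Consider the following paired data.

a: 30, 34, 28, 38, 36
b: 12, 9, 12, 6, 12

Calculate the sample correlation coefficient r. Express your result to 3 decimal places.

-0.701

n = 5, Σa = 166, Σb = 51, Σa² = 5580, Σb² = 549, Σab = 1662
nΣab − ΣaΣb = 8310 − 8466 = -156
nΣa² − (Σa)² = 27900 − 27556 = 344; nΣb² − (Σb)² = 2745 − 2601 = 144
r = -156 / √(344 × 144) = -156 / 222.5668 ≈ -0.701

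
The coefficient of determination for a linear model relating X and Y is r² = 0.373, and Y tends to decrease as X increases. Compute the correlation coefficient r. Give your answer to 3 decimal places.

|r| = √0.373 = 0.611
The association is negative, so r = −0.611.

-0.611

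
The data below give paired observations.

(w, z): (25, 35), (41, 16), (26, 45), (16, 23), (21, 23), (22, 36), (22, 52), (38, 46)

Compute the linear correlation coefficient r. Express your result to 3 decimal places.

-0.056

n = 8, Σw = 211, Σz = 276, Σw² = 6091, Σz² = 10680, Σwz = 7236
nΣwz − ΣwΣz = 57888 − 58236 = -348
nΣw² − (Σw)² = 48728 − 44521 = 4207; nΣz² − (Σz)² = 85440 − 76176 = 9264
r = -348 / √(4207 × 9264) = -348 / 6242.8878 ≈ -0.056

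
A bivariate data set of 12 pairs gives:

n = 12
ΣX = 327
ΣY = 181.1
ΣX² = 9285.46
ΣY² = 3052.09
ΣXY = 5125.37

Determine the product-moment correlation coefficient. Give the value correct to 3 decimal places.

r = (nΣXY − ΣXΣY) / √[(nΣX² − (ΣX)²)(nΣY² − (ΣY)²)]
Numerator: 12×5125.37 − 327×181.1 = 2284.74
Denominator: √[(111425.52 − 106929)(36625.08 − 32797.21)] = √[4496.52 × 3827.87] = 4148.7461
r = 2284.74 / 4148.7461 ≈ 0.551

0.551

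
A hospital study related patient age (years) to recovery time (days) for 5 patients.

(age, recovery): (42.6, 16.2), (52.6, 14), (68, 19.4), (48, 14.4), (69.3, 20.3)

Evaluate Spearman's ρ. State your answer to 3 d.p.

0.600

Rank age: 1, 3, 4, 2, 5
Rank recovery: 3, 1, 4, 2, 5
d = rank(age) − rank(recovery): -2, 2, 0, 0, 0; Σd² = 8
ρ = 1 − 6Σd² / [n(n²−1)] = 1 − 6×8 / (5×24) = 1 − 48/120 ≈ 0.600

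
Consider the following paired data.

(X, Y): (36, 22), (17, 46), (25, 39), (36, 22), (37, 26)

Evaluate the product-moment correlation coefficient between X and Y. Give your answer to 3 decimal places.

n = 5, ΣX = 151, ΣY = 155, ΣX² = 4875, ΣY² = 5281, ΣXY = 4303
nΣXY − ΣXΣY = 21515 − 23405 = -1890
nΣX² − (ΣX)² = 24375 − 22801 = 1574; nΣY² − (ΣY)² = 26405 − 24025 = 2380
r = -1890 / √(1574 × 2380) = -1890 / 1935.4896 ≈ -0.976

-0.976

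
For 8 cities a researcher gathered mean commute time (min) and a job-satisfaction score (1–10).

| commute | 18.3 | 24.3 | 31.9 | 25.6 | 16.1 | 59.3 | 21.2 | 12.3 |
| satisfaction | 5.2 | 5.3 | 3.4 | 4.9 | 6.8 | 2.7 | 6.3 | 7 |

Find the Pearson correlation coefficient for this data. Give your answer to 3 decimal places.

n = 8, Σx = 209, Σy = 41.6, Σx² = 6974.78, Σy² = 232.92, Σxy = 947.1
nΣxy − ΣxΣy = 7576.8 − 8694.4 = -1117.6
nΣx² − (Σx)² = 55798.24 − 43681 = 12117.24; nΣy² − (Σy)² = 1863.36 − 1730.56 = 132.8
r = -1117.6 / √(12117.24 × 132.8) = -1117.6 / 1268.5304 ≈ -0.881

-0.881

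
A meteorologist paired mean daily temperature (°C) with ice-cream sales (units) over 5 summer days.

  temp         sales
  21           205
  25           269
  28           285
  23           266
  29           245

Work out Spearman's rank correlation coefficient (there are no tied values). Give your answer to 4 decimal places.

0.4000

Rank temp: 1, 3, 4, 2, 5
Rank sales: 1, 4, 5, 3, 2
d = rank(temp) − rank(sales): 0, -1, -1, -1, 3; Σd² = 12
ρ = 1 − 6Σd² / [n(n²−1)] = 1 − 6×12 / (5×24) = 1 − 72/120 ≈ 0.4000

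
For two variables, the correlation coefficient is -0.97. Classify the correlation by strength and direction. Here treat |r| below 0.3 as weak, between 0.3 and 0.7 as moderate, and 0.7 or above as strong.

strong negative

r = -0.97 < 0 so the relationship is negative.
|r| = 0.97, which falls in the strong range.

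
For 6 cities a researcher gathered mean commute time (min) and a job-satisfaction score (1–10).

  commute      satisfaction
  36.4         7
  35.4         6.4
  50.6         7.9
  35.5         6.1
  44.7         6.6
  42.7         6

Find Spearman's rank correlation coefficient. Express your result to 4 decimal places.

Rank commute: 3, 1, 6, 2, 5, 4
Rank satisfaction: 5, 3, 6, 2, 4, 1
d = rank(commute) − rank(satisfaction): -2, -2, 0, 0, 1, 3; Σd² = 18
ρ = 1 − 6Σd² / [n(n²−1)] = 1 − 6×18 / (6×35) = 1 − 108/210 ≈ 0.4857

0.4857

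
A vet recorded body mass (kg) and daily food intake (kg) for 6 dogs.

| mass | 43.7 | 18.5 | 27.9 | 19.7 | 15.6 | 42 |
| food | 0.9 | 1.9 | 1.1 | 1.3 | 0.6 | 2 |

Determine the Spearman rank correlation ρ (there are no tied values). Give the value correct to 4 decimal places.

0.2000

Rank mass: 6, 2, 4, 3, 1, 5
Rank food: 2, 5, 3, 4, 1, 6
d = rank(mass) − rank(food): 4, -3, 1, -1, 0, -1; Σd² = 28
ρ = 1 − 6Σd² / [n(n²−1)] = 1 − 6×28 / (6×35) = 1 − 168/210 ≈ 0.2000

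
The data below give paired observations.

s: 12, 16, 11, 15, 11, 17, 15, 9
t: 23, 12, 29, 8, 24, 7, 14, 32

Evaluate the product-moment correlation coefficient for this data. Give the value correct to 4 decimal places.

-0.9650

n = 8, Σs = 106, Σt = 149, Σs² = 1462, Σt² = 3423, Σst = 1788
nΣst − ΣsΣt = 14304 − 15794 = -1490
nΣs² − (Σs)² = 11696 − 11236 = 460; nΣt² − (Σt)² = 27384 − 22201 = 5183
r = -1490 / √(460 × 5183) = -1490 / 1544.0790 ≈ -0.9650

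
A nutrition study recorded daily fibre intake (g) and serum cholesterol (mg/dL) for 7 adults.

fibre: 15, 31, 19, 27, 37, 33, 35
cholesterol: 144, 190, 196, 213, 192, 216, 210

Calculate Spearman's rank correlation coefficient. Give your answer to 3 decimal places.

Rank fibre: 1, 4, 2, 3, 7, 5, 6
Rank cholesterol: 1, 2, 4, 6, 3, 7, 5
d = rank(fibre) − rank(cholesterol): 0, 2, -2, -3, 4, -2, 1; Σd² = 38
ρ = 1 − 6Σd² / [n(n²−1)] = 1 − 6×38 / (7×48) = 1 − 228/336 ≈ 0.321

0.321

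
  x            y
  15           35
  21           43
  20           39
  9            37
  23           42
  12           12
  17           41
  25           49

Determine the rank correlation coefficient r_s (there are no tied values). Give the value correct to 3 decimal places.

Rank x: 3, 6, 5, 1, 7, 2, 4, 8
Rank y: 2, 7, 4, 3, 6, 1, 5, 8
d = rank(x) − rank(y): 1, -1, 1, -2, 1, 1, -1, 0; Σd² = 10
ρ = 1 − 6Σd² / [n(n²−1)] = 1 − 6×10 / (8×63) = 1 − 60/504 ≈ 0.881

0.881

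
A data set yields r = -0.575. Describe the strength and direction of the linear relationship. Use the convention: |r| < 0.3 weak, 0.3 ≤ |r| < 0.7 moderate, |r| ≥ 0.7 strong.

r = -0.575 < 0 so the relationship is negative.
|r| = 0.575, which falls in the moderate range.

moderate negative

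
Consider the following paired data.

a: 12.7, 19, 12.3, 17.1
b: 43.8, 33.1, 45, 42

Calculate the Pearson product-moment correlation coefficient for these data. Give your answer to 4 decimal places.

-0.8747

n = 4, Σa = 61.1, Σb = 163.9, Σa² = 965.99, Σb² = 6803.05, Σab = 2456.86
nΣab − ΣaΣb = 9827.44 − 10014.29 = -186.85
nΣa² − (Σa)² = 3863.96 − 3733.21 = 130.75; nΣb² − (Σb)² = 27212.2 − 26863.21 = 348.99
r = -186.85 / √(130.75 × 348.99) = -186.85 / 213.6128 ≈ -0.8747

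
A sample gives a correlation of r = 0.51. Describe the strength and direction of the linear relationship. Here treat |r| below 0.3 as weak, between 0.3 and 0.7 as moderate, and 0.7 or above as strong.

r = 0.51 > 0 so the relationship is positive.
|r| = 0.51, which falls in the moderate range.

moderate positive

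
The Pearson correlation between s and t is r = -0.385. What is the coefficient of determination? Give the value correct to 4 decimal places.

0.1482

r² = (-0.385)² = 0.1482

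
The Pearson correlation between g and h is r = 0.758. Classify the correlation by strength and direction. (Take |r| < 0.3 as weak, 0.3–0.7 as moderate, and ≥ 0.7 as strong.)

r = 0.758 > 0 so the relationship is positive.
|r| = 0.758, which falls in the strong range.

strong positive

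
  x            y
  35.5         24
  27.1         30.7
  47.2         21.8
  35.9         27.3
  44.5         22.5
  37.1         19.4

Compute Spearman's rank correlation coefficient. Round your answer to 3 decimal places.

Rank x: 2, 1, 6, 3, 5, 4
Rank y: 4, 6, 2, 5, 3, 1
d = rank(x) − rank(y): -2, -5, 4, -2, 2, 3; Σd² = 62
ρ = 1 − 6Σd² / [n(n²−1)] = 1 − 6×62 / (6×35) = 1 − 372/210 ≈ -0.771

-0.771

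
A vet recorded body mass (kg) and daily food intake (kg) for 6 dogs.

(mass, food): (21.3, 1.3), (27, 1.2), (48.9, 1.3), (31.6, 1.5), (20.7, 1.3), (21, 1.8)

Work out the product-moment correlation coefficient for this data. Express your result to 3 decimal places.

-0.245

n = 6, Σx = 170.5, Σy = 8.4, Σx² = 5441.95, Σy² = 12, Σxy = 235.77
nΣxy − ΣxΣy = 1414.62 − 1432.2 = -17.58
nΣx² − (Σx)² = 32651.7 − 29070.25 = 3581.45; nΣy² − (Σy)² = 72 − 70.56 = 1.44
r = -17.58 / √(3581.45 × 1.44) = -17.58 / 71.8143 ≈ -0.245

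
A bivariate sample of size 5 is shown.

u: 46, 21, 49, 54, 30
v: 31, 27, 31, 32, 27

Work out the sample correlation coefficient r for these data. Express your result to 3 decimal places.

0.970

n = 5, Σu = 200, Σv = 148, Σu² = 8774, Σv² = 4404, Σuv = 6050
nΣuv − ΣuΣv = 30250 − 29600 = 650
nΣu² − (Σu)² = 43870 − 40000 = 3870; nΣv² − (Σv)² = 22020 − 21904 = 116
r = 650 / √(3870 × 116) = 650 / 670.0149 ≈ 0.970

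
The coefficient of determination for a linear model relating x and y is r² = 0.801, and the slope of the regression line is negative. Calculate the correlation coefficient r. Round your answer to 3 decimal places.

|r| = √0.801 = 0.895
The association is negative, so r = −0.895.

-0.895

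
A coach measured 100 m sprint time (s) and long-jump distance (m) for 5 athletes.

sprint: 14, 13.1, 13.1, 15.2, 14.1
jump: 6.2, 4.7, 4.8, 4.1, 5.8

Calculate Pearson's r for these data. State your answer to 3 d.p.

n = 5, Σx = 69.5, Σy = 25.6, Σx² = 969.07, Σy² = 134.02, Σxy = 355.35
nΣxy − ΣxΣy = 1776.75 − 1779.2 = -2.45
nΣx² − (Σx)² = 4845.35 − 4830.25 = 15.1; nΣy² − (Σy)² = 670.1 − 655.36 = 14.74
r = -2.45 / √(15.1 × 14.74) = -2.45 / 14.9189 ≈ -0.164

-0.164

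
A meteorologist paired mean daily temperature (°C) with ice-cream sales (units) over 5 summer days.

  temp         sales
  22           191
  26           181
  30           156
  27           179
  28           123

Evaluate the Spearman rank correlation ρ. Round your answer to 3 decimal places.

Rank temp: 1, 2, 5, 3, 4
Rank sales: 5, 4, 2, 3, 1
d = rank(temp) − rank(sales): -4, -2, 3, 0, 3; Σd² = 38
ρ = 1 − 6Σd² / [n(n²−1)] = 1 − 6×38 / (5×24) = 1 − 228/120 ≈ -0.900

-0.900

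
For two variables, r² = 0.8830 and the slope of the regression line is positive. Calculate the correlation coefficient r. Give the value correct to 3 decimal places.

|r| = √0.8830 = 0.940
The association is positive, so r = 0.940.

0.940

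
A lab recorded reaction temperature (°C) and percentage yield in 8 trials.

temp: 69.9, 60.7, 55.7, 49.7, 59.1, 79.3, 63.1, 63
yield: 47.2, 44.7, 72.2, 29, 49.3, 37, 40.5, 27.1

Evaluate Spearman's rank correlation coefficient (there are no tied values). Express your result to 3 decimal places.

-0.190

Rank temp: 7, 4, 2, 1, 3, 8, 6, 5
Rank yield: 6, 5, 8, 2, 7, 3, 4, 1
d = rank(temp) − rank(yield): 1, -1, -6, -1, -4, 5, 2, 4; Σd² = 100
ρ = 1 − 6Σd² / [n(n²−1)] = 1 − 6×100 / (8×63) = 1 − 600/504 ≈ -0.190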